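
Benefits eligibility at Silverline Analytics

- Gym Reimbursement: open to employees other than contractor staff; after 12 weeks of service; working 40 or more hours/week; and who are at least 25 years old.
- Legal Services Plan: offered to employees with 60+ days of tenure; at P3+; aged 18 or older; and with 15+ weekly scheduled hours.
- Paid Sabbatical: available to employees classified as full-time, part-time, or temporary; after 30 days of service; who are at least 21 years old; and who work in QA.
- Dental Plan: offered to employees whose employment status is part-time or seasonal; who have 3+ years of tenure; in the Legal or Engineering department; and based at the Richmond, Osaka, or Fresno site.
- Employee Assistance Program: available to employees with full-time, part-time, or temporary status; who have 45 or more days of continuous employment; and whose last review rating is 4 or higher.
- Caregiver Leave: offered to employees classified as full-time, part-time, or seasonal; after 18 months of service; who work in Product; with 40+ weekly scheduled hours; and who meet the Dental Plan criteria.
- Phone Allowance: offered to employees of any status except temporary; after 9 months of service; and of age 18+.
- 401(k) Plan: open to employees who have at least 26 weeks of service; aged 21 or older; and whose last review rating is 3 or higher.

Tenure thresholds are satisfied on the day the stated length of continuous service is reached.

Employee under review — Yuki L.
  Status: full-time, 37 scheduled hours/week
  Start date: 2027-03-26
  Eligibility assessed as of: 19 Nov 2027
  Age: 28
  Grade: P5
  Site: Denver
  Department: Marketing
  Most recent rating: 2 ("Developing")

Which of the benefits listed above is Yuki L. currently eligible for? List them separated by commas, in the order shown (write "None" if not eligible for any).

Legal Services Plan

Service from 2027-03-26 to 19 Nov 2027: 238 days.
Gym Reimbursement — status full-time ✓ (not excluded); service 238 days ≥ 12 weeks (≈84 days) ✓; 37 hrs/wk < 40 ✗ → not eligible.
Legal Services Plan — service 238 days ≥ 60 days ✓; grade P5 ≥ P3 ✓; age 28 ≥ 18 ✓; 37 hrs/wk ≥ 15 ✓ → eligible.
Paid Sabbatical — status full-time ✓; service 238 days ≥ 30 days ✓; age 28 ≥ 21 ✓; dept Marketing ✗ → not eligible.
Dental Plan — status full-time ✗ (requires part-time or seasonal) → not eligible.
Employee Assistance Program — status full-time ✓; service 238 days ≥ 45 days ✓; rating 2 < 4 ✗ → not eligible.
Caregiver Leave — status full-time ✓; service 238 days < 18 months (≈540 days) ✗ → not eligible.
Phone Allowance — status full-time ✓ (not excluded); service 238 days < 9 months (≈270 days) ✗ → not eligible.
401(k) Plan — service 238 days ≥ 26 weeks (≈182 days) ✓; age 28 ≥ 21 ✓; rating 2 < 3 ✗ → not eligible.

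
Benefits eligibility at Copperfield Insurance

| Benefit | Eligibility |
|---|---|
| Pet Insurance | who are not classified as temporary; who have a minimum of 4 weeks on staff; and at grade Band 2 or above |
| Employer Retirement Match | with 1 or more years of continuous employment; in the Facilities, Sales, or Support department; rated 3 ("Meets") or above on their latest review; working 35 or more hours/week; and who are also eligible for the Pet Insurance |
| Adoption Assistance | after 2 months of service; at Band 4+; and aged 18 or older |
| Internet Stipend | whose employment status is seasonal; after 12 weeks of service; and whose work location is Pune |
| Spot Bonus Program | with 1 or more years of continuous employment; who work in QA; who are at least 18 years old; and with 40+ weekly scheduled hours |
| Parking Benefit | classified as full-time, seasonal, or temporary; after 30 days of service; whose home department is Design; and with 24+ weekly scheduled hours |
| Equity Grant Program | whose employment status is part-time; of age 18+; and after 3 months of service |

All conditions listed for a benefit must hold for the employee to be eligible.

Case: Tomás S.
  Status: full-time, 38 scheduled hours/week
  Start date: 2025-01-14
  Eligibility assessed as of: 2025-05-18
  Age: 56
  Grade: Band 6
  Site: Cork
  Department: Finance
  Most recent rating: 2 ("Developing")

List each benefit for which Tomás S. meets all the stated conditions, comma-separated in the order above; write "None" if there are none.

Pet Insurance, Adoption Assistance

Service from 2025-01-14 to 2025-05-18: 124 days.
Pet Insurance — status full-time ✓ (not excluded); service 124 days ≥ 4 weeks (≈28 days) ✓; grade Band 6 ≥ Band 2 ✓ → eligible.
Employer Retirement Match — service 124 days < 1 year (≈365 days) ✗ → not eligible.
Adoption Assistance — service 124 days ≥ 2 months (≈60 days) ✓; grade Band 6 ≥ Band 4 ✓; age 56 ≥ 18 ✓ → eligible.
Internet Stipend — status full-time ✗ (requires seasonal) → not eligible.
Spot Bonus Program — service 124 days < 1 year (≈365 days) ✗ → not eligible.
Parking Benefit — status full-time ✓; service 124 days ≥ 30 days ✓; dept Finance ✗ → not eligible.
Equity Grant Program — status full-time ✗ (requires part-time) → not eligible.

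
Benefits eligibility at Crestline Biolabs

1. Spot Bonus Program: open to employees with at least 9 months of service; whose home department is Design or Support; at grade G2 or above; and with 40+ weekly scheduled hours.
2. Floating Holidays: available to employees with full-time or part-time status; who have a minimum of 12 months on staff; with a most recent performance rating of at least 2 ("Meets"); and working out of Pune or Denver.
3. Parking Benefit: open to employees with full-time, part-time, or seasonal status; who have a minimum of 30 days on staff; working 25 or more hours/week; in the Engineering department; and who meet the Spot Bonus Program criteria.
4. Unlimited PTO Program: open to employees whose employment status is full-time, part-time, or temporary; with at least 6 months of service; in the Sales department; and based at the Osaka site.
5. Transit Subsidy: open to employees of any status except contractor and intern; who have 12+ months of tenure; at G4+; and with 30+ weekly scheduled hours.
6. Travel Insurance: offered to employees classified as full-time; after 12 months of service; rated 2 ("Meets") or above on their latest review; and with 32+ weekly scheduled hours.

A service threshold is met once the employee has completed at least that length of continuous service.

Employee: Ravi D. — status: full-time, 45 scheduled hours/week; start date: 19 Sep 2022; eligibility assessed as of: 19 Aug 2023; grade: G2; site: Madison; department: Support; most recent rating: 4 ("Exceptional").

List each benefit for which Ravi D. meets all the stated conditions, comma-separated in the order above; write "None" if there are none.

Service from 19 Sep 2022 to 19 Aug 2023: 334 days.
Spot Bonus Program — service 334 days ≥ 9 months (≈270 days) ✓; dept Support ✓; grade G2 ≥ G2 ✓; 45 hrs/wk ≥ 40 ✓ → eligible.
Floating Holidays — status full-time ✓; service 334 days < 12 months (≈360 days) ✗ → not eligible.
Parking Benefit — status full-time ✓; service 334 days ≥ 30 days ✓; 45 hrs/wk ≥ 25 ✓; dept Support ✗ → not eligible.
Unlimited PTO Program — status full-time ✓; service 334 days ≥ 6 months (≈180 days) ✓; dept Support ✗ → not eligible.
Transit Subsidy — status full-time ✓ (not excluded); service 334 days < 12 months (≈360 days) ✗ → not eligible.
Travel Insurance — status full-time ✓; service 334 days < 12 months (≈360 days) ✗ → not eligible.

Spot Bonus Program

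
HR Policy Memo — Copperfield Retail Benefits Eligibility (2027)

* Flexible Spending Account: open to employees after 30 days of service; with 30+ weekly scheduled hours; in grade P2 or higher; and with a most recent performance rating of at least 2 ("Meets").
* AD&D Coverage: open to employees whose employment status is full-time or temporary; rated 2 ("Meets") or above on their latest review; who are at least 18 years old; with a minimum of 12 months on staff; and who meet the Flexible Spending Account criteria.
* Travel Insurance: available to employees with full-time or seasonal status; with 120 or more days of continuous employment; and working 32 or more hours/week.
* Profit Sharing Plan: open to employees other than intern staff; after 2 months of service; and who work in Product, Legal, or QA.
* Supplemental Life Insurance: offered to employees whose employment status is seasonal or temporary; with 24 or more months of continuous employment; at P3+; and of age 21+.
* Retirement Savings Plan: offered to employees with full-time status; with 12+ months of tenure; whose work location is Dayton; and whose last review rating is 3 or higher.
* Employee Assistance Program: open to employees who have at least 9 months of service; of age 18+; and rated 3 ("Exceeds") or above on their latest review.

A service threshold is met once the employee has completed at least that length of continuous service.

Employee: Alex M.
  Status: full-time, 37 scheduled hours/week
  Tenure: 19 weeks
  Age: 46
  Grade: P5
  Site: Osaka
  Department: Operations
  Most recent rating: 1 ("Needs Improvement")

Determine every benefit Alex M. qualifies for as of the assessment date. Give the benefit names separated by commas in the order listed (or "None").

Travel Insurance

Flexible Spending Account — service 19 weeks ≥ 30 days ✓; 37 hrs/wk ≥ 30 ✓; grade P5 ≥ P2 ✓; rating 1 < 2 ✗ → not eligible.
AD&D Coverage — status full-time ✓; rating 1 < 2 ✗ → not eligible.
Travel Insurance — status full-time ✓; service 19 weeks ≥ 120 days ✓; 37 hrs/wk ≥ 32 ✓ → eligible.
Profit Sharing Plan — status full-time ✓ (not excluded); service 19 weeks ≥ 2 months (≈60 days) ✓; dept Operations ✗ → not eligible.
Supplemental Life Insurance — status full-time ✗ (requires seasonal or temporary) → not eligible.
Retirement Savings Plan — status full-time ✓; service 19 weeks < 12 months (≈360 days) ✗ → not eligible.
Employee Assistance Program — service 19 weeks < 9 months (≈270 days) ✗ → not eligible.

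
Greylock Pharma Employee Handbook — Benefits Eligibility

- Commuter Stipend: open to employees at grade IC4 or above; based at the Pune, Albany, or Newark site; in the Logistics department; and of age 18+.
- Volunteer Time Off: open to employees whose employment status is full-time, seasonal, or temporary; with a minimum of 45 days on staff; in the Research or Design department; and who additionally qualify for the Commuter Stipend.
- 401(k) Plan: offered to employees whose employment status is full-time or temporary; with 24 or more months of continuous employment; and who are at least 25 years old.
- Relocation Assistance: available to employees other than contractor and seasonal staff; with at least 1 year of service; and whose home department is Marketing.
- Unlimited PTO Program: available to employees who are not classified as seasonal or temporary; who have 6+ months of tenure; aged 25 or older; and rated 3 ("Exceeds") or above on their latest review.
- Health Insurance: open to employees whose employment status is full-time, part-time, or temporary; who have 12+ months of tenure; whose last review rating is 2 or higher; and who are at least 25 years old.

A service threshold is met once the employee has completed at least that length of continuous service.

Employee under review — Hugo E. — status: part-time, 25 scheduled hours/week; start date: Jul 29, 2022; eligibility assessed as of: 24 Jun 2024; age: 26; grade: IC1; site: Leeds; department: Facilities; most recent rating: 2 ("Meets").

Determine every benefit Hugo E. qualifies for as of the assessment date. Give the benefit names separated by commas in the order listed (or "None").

Service from Jul 29, 2022 to 24 Jun 2024: 696 days.
Commuter Stipend — grade IC1 < IC4 ✗ → not eligible.
Volunteer Time Off — status part-time ✗ (requires full-time, seasonal, or temporary) → not eligible.
401(k) Plan — status part-time ✗ (requires full-time or temporary) → not eligible.
Relocation Assistance — status part-time ✓ (not excluded); service 696 days ≥ 1 year (≈365 days) ✓; dept Facilities ✗ → not eligible.
Unlimited PTO Program — status part-time ✓ (not excluded); service 696 days ≥ 6 months (≈180 days) ✓; age 26 ≥ 25 ✓; rating 2 < 3 ✗ → not eligible.
Health Insurance — status part-time ✓; service 696 days ≥ 12 months (≈360 days) ✓; rating 2 ≥ 2 ✓; age 26 ≥ 25 ✓ → eligible.

Health Insurance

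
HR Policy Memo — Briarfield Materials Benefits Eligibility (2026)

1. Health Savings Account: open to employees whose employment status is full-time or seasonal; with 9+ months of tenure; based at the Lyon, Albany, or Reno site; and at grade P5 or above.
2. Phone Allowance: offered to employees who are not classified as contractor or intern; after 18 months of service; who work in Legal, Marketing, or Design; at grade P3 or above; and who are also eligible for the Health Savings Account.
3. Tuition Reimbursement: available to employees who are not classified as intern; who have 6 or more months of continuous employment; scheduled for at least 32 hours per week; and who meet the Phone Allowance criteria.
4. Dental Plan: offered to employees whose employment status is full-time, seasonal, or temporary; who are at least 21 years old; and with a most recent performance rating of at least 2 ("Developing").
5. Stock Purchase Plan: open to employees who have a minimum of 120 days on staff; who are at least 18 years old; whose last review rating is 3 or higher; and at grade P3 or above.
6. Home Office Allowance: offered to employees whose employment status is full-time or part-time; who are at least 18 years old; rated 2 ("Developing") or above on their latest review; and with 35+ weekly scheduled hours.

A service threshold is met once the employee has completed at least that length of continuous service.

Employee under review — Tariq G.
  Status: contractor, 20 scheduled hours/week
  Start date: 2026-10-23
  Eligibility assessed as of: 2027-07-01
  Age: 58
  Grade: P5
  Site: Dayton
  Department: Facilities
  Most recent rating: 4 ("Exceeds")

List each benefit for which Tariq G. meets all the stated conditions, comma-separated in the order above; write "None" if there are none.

Service from 2026-10-23 to 2027-07-01: 251 days.
Health Savings Account — status contractor ✗ (requires full-time or seasonal) → not eligible.
Phone Allowance — status contractor ✗ (excluded) → not eligible.
Tuition Reimbursement — status contractor ✓ (not excluded); service 251 days ≥ 6 months (≈180 days) ✓; 20 hrs/wk < 32 ✗ → not eligible.
Dental Plan — status contractor ✗ (requires full-time, seasonal, or temporary) → not eligible.
Stock Purchase Plan — service 251 days ≥ 120 days ✓; age 58 ≥ 18 ✓; rating 4 ≥ 3 ✓; grade P5 ≥ P3 ✓ → eligible.
Home Office Allowance — status contractor ✗ (requires full-time or part-time) → not eligible.

Stock Purchase Plan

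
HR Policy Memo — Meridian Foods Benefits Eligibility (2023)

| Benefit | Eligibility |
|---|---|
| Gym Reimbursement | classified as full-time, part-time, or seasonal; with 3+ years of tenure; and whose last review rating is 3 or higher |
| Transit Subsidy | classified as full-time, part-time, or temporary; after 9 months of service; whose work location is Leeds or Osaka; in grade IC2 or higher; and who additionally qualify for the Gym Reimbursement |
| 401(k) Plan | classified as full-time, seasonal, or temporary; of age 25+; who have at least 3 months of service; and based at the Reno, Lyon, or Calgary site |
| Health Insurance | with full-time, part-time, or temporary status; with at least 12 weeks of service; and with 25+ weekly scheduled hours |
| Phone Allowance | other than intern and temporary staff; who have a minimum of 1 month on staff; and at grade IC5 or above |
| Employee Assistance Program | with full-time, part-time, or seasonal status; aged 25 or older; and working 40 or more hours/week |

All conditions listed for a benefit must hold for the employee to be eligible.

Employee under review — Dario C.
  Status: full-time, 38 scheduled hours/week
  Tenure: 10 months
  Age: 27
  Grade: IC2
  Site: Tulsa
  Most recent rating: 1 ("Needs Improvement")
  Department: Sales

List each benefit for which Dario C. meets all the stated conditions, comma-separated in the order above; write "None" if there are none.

Gym Reimbursement — status full-time ✓; service 10 months < 3 years (≈1095 days) ✗ → not eligible.
Transit Subsidy — status full-time ✓; service 10 months ≥ 9 months ✓; site Tulsa ✗ (not Leeds or Osaka) → not eligible.
401(k) Plan — status full-time ✓; age 27 ≥ 25 ✓; service 10 months ≥ 3 months ✓; site Tulsa ✗ (not Reno, Lyon, or Calgary) → not eligible.
Health Insurance — status full-time ✓; service 10 months ≥ 12 weeks (≈84 days) ✓; 38 hrs/wk ≥ 25 ✓ → eligible.
Phone Allowance — status full-time ✓ (not excluded); service 10 months ≥ 1 month ✓; grade IC2 < IC5 ✗ → not eligible.
Employee Assistance Program — status full-time ✓; age 27 ≥ 25 ✓; 38 hrs/wk < 40 ✗ → not eligible.

Health Insurance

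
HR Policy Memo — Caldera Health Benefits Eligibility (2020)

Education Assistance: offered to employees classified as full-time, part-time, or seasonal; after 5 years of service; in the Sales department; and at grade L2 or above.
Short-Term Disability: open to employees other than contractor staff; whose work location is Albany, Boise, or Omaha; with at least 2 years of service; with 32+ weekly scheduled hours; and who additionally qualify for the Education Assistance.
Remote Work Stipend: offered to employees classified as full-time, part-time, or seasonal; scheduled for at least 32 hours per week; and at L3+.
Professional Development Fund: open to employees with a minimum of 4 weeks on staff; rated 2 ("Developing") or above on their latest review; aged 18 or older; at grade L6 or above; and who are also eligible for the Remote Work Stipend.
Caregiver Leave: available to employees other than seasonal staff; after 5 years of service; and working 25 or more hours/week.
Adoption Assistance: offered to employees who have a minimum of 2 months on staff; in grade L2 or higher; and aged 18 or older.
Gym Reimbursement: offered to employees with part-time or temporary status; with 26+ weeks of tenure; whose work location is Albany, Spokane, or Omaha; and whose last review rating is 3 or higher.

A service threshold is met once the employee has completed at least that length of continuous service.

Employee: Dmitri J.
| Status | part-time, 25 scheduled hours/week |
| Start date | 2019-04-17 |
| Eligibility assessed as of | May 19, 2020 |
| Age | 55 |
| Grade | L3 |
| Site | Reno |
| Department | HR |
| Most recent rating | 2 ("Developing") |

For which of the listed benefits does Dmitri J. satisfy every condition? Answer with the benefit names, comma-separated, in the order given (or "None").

Adoption Assistance

Service from 2019-04-17 to May 19, 2020: 398 days.
Education Assistance — status part-time ✓; service 398 days < 5 years (≈1825 days) ✗ → not eligible.
Short-Term Disability — status part-time ✓ (not excluded); site Reno ✗ (not Albany, Boise, or Omaha) → not eligible.
Remote Work Stipend — status part-time ✓; 25 hrs/wk < 32 ✗ → not eligible.
Professional Development Fund — service 398 days ≥ 4 weeks (≈28 days) ✓; rating 2 ≥ 2 ✓; age 55 ≥ 18 ✓; grade L3 < L6 ✗ → not eligible.
Caregiver Leave — status part-time ✓ (not excluded); service 398 days < 5 years (≈1825 days) ✗ → not eligible.
Adoption Assistance — service 398 days ≥ 2 months (≈60 days) ✓; grade L3 ≥ L2 ✓; age 55 ≥ 18 ✓ → eligible.
Gym Reimbursement — status part-time ✓; service 398 days ≥ 26 weeks (≈182 days) ✓; site Reno ✗ (not Albany, Spokane, or Omaha) → not eligible.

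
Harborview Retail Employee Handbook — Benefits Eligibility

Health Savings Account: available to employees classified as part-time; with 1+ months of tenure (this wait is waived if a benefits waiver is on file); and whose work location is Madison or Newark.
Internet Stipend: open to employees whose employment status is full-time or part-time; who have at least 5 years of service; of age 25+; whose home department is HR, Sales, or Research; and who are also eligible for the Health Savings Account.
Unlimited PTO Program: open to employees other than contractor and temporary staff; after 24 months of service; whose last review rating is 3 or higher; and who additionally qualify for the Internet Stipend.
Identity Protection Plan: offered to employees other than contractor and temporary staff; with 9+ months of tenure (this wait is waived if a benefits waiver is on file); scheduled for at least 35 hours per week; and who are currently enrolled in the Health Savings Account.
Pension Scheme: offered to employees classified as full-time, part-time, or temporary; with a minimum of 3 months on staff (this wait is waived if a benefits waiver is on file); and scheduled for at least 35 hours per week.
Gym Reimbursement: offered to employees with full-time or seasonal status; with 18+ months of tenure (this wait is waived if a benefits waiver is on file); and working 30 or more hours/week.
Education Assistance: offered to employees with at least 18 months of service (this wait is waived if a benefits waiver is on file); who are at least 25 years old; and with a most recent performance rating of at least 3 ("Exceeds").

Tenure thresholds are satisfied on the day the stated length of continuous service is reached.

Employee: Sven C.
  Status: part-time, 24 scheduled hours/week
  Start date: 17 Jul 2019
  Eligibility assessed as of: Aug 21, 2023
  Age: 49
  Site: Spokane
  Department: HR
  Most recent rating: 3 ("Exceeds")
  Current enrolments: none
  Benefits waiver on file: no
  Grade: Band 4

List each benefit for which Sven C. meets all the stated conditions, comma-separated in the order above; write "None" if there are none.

Service from 17 Jul 2019 to Aug 21, 2023: 1496 days.
Health Savings Account — status part-time ✓; no waiver, service 1496 days ≥ 1 month (≈30 days) ✓; site Spokane ✗ (not Madison or Newark) → not eligible.
Internet Stipend — status part-time ✓; service 1496 days < 5 years (≈1825 days) ✗ → not eligible.
Unlimited PTO Program — status part-time ✓ (not excluded); service 1496 days ≥ 24 months (≈720 days) ✓; rating 3 ≥ 3 ✓; not eligible for Internet Stipend ✗ → not eligible.
Identity Protection Plan — status part-time ✓ (not excluded); no waiver, service 1496 days ≥ 9 months (≈270 days) ✓; 24 hrs/wk < 35 ✗ → not eligible.
Pension Scheme — status part-time ✓; no waiver, service 1496 days ≥ 3 months (≈90 days) ✓; 24 hrs/wk < 35 ✗ → not eligible.
Gym Reimbursement — status part-time ✗ (requires full-time or seasonal) → not eligible.
Education Assistance — no waiver, service 1496 days ≥ 18 months (≈540 days) ✓; age 49 ≥ 25 ✓; rating 3 ≥ 3 ✓ → eligible.

Education Assistance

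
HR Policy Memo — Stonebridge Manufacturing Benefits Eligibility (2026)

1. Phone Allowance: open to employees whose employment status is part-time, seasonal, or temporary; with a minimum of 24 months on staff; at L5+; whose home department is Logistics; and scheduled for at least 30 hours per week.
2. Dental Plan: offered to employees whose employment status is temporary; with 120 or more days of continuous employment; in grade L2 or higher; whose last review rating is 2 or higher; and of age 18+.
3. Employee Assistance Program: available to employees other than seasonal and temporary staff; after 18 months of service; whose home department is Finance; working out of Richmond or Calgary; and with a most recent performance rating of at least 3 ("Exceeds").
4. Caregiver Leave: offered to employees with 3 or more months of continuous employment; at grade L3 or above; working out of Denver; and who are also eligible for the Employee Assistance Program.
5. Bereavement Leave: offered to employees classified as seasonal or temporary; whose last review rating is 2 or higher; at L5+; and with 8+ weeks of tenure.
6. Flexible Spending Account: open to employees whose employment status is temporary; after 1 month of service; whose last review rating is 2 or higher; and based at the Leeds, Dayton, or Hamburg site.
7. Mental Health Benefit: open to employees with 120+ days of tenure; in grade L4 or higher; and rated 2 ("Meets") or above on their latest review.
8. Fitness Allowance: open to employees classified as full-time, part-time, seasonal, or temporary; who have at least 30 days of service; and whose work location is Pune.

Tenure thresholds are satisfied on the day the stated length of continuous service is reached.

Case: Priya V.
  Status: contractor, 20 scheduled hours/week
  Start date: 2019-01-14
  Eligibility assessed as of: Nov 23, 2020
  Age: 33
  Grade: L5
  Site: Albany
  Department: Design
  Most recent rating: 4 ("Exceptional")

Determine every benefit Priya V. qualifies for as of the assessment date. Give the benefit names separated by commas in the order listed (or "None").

Service from 2019-01-14 to Nov 23, 2020: 679 days.
Phone Allowance — status contractor ✗ (requires part-time, seasonal, or temporary) → not eligible.
Dental Plan — status contractor ✗ (requires temporary) → not eligible.
Employee Assistance Program — status contractor ✓ (not excluded); service 679 days ≥ 18 months (≈540 days) ✓; dept Design ✗ → not eligible.
Caregiver Leave — service 679 days ≥ 3 months (≈90 days) ✓; grade L5 ≥ L3 ✓; site Albany ✗ (not Denver) → not eligible.
Bereavement Leave — status contractor ✗ (requires seasonal or temporary) → not eligible.
Flexible Spending Account — status contractor ✗ (requires temporary) → not eligible.
Mental Health Benefit — service 679 days ≥ 120 days ✓; grade L5 ≥ L4 ✓; rating 4 ≥ 2 ✓ → eligible.
Fitness Allowance — status contractor ✗ (requires full-time, part-time, seasonal, or temporary) → not eligible.

Mental Health Benefit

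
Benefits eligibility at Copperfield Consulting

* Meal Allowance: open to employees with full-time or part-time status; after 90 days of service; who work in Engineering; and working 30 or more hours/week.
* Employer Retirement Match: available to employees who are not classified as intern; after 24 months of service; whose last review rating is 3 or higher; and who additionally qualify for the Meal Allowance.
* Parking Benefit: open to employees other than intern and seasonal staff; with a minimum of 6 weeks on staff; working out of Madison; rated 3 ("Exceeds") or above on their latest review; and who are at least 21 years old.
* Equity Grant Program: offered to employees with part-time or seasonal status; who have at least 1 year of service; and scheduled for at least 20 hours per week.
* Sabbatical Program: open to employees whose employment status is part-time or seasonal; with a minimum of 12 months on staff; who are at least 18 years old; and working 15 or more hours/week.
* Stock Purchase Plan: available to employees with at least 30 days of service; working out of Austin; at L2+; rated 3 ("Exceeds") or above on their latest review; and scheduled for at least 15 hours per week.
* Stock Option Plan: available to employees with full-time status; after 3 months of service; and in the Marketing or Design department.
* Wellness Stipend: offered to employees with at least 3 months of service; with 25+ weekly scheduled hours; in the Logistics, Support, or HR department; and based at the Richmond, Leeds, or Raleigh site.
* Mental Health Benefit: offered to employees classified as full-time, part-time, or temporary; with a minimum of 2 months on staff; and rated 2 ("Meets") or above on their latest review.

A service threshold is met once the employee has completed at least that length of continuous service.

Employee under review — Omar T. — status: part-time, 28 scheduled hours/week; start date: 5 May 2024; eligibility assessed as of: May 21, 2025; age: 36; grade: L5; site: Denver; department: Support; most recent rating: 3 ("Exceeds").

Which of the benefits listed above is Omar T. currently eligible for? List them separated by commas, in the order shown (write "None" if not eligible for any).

Equity Grant Program, Sabbatical Program, Mental Health Benefit

Service from 5 May 2024 to May 21, 2025: 381 days.
Meal Allowance — status part-time ✓; service 381 days ≥ 90 days ✓; dept Support ✗ → not eligible.
Employer Retirement Match — status part-time ✓ (not excluded); service 381 days < 24 months (≈720 days) ✗ → not eligible.
Parking Benefit — status part-time ✓ (not excluded); service 381 days ≥ 6 weeks (≈42 days) ✓; site Denver ✗ (not Madison) → not eligible.
Equity Grant Program — status part-time ✓; service 381 days ≥ 1 year (≈365 days) ✓; 28 hrs/wk ≥ 20 ✓ → eligible.
Sabbatical Program — status part-time ✓; service 381 days ≥ 12 months (≈360 days) ✓; age 36 ≥ 18 ✓; 28 hrs/wk ≥ 15 ✓ → eligible.
Stock Purchase Plan — service 381 days ≥ 30 days ✓; site Denver ✗ (not Austin) → not eligible.
Stock Option Plan — status part-time ✗ (requires full-time) → not eligible.
Wellness Stipend — service 381 days ≥ 3 months (≈90 days) ✓; 28 hrs/wk ≥ 25 ✓; dept Support ✓; site Denver ✗ (not Richmond, Leeds, or Raleigh) → not eligible.
Mental Health Benefit — status part-time ✓; service 381 days ≥ 2 months (≈60 days) ✓; rating 3 ≥ 2 ✓ → eligible.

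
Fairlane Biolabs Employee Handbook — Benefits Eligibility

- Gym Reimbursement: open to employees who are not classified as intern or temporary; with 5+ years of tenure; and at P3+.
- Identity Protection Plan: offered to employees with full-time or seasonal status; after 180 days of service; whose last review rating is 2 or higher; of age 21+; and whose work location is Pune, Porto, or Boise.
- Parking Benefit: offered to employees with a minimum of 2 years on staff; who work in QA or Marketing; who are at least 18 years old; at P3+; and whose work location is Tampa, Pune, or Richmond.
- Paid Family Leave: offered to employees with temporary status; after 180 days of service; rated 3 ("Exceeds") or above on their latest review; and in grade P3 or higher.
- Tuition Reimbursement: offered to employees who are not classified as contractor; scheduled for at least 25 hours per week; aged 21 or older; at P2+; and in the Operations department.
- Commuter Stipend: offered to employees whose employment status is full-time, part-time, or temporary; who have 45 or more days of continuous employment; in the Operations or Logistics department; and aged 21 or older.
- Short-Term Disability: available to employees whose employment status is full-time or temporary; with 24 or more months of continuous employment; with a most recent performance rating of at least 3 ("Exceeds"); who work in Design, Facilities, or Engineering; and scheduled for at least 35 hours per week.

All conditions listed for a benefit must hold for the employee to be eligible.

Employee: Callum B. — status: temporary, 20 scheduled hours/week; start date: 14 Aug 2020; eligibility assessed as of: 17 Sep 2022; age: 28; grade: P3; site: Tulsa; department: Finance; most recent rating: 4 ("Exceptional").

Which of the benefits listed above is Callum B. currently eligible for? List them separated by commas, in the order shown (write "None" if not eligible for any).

Paid Family Leave

Service from 14 Aug 2020 to 17 Sep 2022: 764 days.
Gym Reimbursement — status temporary ✗ (excluded) → not eligible.
Identity Protection Plan — status temporary ✗ (requires full-time or seasonal) → not eligible.
Parking Benefit — service 764 days ≥ 2 years (≈730 days) ✓; dept Finance ✗ → not eligible.
Paid Family Leave — status temporary ✓; service 764 days ≥ 180 days ✓; rating 4 ≥ 3 ✓; grade P3 ≥ P3 ✓ → eligible.
Tuition Reimbursement — status temporary ✓ (not excluded); 20 hrs/wk < 25 ✗ → not eligible.
Commuter Stipend — status temporary ✓; service 764 days ≥ 45 days ✓; dept Finance ✗ → not eligible.
Short-Term Disability — status temporary ✓; service 764 days ≥ 24 months (≈720 days) ✓; rating 4 ≥ 3 ✓; dept Finance ✗ → not eligible.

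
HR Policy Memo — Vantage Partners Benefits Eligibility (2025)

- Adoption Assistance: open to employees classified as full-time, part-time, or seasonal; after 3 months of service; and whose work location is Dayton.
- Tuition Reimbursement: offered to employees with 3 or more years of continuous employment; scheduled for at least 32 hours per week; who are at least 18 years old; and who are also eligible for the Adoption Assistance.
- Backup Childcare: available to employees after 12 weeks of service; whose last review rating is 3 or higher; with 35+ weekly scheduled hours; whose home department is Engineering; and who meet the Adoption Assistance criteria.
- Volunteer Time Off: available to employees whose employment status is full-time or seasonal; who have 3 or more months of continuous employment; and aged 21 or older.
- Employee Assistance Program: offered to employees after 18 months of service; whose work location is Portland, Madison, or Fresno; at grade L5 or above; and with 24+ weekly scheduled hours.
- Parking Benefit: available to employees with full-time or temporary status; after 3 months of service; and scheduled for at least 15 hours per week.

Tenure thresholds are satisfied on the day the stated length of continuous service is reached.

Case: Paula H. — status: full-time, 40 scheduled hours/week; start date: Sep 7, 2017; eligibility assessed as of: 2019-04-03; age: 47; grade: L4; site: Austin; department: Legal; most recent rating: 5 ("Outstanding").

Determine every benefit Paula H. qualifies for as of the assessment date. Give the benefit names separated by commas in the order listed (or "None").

Volunteer Time Off, Parking Benefit

Service from Sep 7, 2017 to 2019-04-03: 573 days.
Adoption Assistance — status full-time ✓; service 573 days ≥ 3 months (≈90 days) ✓; site Austin ✗ (not Dayton) → not eligible.
Tuition Reimbursement — service 573 days < 3 years (≈1095 days) ✗ → not eligible.
Backup Childcare — service 573 days ≥ 12 weeks (≈84 days) ✓; rating 5 ≥ 3 ✓; 40 hrs/wk ≥ 35 ✓; dept Legal ✗ → not eligible.
Volunteer Time Off — status full-time ✓; service 573 days ≥ 3 months (≈90 days) ✓; age 47 ≥ 21 ✓ → eligible.
Employee Assistance Program — service 573 days ≥ 18 months (≈540 days) ✓; site Austin ✗ (not Portland, Madison, or Fresno) → not eligible.
Parking Benefit — status full-time ✓; service 573 days ≥ 3 months (≈90 days) ✓; 40 hrs/wk ≥ 15 ✓ → eligible.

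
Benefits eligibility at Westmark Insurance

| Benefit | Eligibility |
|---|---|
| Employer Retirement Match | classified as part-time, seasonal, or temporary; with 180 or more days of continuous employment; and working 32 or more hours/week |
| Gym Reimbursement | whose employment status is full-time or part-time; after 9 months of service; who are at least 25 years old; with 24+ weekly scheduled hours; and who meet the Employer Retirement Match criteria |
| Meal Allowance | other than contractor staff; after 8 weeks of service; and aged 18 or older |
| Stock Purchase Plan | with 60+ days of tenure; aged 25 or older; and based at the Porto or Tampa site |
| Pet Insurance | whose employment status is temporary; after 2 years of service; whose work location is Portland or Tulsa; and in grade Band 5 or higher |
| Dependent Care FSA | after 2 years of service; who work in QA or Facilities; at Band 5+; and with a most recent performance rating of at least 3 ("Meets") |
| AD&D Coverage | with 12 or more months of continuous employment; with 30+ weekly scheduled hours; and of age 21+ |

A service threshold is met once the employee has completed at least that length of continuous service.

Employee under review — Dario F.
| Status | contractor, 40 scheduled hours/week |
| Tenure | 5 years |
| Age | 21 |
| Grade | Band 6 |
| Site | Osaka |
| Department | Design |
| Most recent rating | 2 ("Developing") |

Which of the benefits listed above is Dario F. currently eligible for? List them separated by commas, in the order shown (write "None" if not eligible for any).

AD&D Coverage

Employer Retirement Match — status contractor ✗ (requires part-time, seasonal, or temporary) → not eligible.
Gym Reimbursement — status contractor ✗ (requires full-time or part-time) → not eligible.
Meal Allowance — status contractor ✗ (excluded) → not eligible.
Stock Purchase Plan — service 5 years ≥ 60 days ✓; age 21 < 25 ✗ → not eligible.
Pet Insurance — status contractor ✗ (requires temporary) → not eligible.
Dependent Care FSA — service 5 years ≥ 2 years ✓; dept Design ✗ → not eligible.
AD&D Coverage — service 5 years ≥ 12 months (≈360 days) ✓; 40 hrs/wk ≥ 30 ✓; age 21 ≥ 21 ✓ → eligible.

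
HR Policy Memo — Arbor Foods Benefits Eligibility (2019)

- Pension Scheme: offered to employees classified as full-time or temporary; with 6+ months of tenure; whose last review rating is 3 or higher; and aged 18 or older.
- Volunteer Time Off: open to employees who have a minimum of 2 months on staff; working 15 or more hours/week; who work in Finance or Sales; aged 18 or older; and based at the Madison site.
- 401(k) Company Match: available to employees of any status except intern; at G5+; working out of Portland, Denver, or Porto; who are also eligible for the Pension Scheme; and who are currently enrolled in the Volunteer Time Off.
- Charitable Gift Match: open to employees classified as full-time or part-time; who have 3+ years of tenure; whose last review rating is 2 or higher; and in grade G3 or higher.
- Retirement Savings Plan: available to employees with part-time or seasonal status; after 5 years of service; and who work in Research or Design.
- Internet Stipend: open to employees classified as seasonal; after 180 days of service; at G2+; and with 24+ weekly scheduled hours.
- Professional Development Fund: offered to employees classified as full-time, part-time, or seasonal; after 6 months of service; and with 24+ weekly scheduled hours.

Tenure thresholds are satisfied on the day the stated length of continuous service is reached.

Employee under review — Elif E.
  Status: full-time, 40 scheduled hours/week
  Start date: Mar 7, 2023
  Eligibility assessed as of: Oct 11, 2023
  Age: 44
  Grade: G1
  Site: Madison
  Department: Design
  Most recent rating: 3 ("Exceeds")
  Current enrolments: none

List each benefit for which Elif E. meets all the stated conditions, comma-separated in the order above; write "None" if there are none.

Service from Mar 7, 2023 to Oct 11, 2023: 218 days.
Pension Scheme — status full-time ✓; service 218 days ≥ 6 months (≈180 days) ✓; rating 3 ≥ 3 ✓; age 44 ≥ 18 ✓ → eligible.
Volunteer Time Off — service 218 days ≥ 2 months (≈60 days) ✓; 40 hrs/wk ≥ 15 ✓; dept Design ✗ → not eligible.
401(k) Company Match — status full-time ✓ (not excluded); grade G1 < G5 ✗ → not eligible.
Charitable Gift Match — status full-time ✓; service 218 days < 3 years (≈1095 days) ✗ → not eligible.
Retirement Savings Plan — status full-time ✗ (requires part-time or seasonal) → not eligible.
Internet Stipend — status full-time ✗ (requires seasonal) → not eligible.
Professional Development Fund — status full-time ✓; service 218 days ≥ 6 months (≈180 days) ✓; 40 hrs/wk ≥ 24 ✓ → eligible.

Pension Scheme, Professional Development Fund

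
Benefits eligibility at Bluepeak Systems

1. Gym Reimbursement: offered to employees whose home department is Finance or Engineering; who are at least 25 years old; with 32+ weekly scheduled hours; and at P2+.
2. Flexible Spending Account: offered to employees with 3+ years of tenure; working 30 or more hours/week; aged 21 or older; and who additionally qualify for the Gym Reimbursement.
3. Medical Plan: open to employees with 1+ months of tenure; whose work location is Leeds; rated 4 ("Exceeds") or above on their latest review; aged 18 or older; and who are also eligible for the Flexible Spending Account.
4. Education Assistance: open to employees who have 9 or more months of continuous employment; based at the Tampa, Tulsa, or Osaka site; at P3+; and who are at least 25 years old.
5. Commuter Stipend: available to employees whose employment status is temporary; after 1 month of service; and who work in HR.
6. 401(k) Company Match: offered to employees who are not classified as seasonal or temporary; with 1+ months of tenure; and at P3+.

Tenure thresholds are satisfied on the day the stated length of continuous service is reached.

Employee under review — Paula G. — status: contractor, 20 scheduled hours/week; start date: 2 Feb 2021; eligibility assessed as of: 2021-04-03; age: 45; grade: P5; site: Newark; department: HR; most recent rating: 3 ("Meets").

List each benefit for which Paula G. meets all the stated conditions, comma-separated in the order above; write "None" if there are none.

401(k) Company Match

Service from 2 Feb 2021 to 2021-04-03: 60 days.
Gym Reimbursement — dept HR ✗ → not eligible.
Flexible Spending Account — service 60 days < 3 years (≈1095 days) ✗ → not eligible.
Medical Plan — service 60 days ≥ 1 month (≈30 days) ✓; site Newark ✗ (not Leeds) → not eligible.
Education Assistance — service 60 days < 9 months (≈270 days) ✗ → not eligible.
Commuter Stipend — status contractor ✗ (requires temporary) → not eligible.
401(k) Company Match — status contractor ✓ (not excluded); service 60 days ≥ 1 month (≈30 days) ✓; grade P5 ≥ P3 ✓ → eligible.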